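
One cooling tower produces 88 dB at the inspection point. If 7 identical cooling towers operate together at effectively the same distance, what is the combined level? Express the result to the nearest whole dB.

With 7 equal, uncorrelated contributions the intensity is 7× that of one unit, giving a rise of 10·log₁₀ 7.
L_total = 88 + 10·log₁₀(7) = 88 + 8.451 = 96.45 dB.

96 dB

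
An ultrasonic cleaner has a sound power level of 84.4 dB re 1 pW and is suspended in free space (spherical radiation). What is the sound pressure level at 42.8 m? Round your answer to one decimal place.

40.8 dB

L_p = L_w − 10·log₁₀(4π·r²) with r = 42.8 m.
4π·r² = 2.302e+04 m², 10·log₁₀ of that is 43.621 dB.
L_p = 84.4 − 43.621 = 40.78 dB.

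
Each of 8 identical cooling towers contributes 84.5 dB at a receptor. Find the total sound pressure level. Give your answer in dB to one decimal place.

93.5 dB

With 8 equal, uncorrelated contributions the intensity is 8× that of one unit, giving a rise of 10·log₁₀ 8.
L_total = 84.5 + 10·log₁₀(8) = 84.5 + 9.031 = 93.53 dB.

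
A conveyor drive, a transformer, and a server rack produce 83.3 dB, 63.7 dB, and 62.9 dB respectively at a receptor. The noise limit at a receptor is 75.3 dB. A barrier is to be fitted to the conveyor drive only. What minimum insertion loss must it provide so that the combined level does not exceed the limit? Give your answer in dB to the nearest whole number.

Fixed contribution from the other sources: Σ 10^(L/10) = 10^(63.7/10) + 10^(62.9/10) = 4.294e+06 (66.33 dB).
The limit corresponds to 10^(75.3/10) = 3.388e+07; subtracting the fixed part leaves 2.959e+07 for the conveyor drive, i.e. 74.71 dB.
So the conveyor drive must be reduced from 83.3 to 74.71 dB: IL = 8.59 dB.

9 dB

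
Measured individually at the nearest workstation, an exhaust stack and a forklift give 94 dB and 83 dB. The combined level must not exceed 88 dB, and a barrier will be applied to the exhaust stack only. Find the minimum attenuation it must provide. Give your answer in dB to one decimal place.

7.7 dB

Everything except the exhaust stack sums to 10^(83/10) = 1.995e+08 in linear terms, 83.00 dB.
The limit corresponds to 10^(88/10) = 6.310e+08; subtracting the fixed part leaves 4.314e+08 for the exhaust stack, i.e. 86.35 dB.
Required insertion loss = 94 − 86.35 = 7.65 dB.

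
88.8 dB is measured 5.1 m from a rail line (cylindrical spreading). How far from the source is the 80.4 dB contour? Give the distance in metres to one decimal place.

35.3 m

The 8.4 dB drop corresponds to a distance ratio of 10^(8.4/10) for a line source.
r₂ = 5.1·10^((88.8−80.4)/10) = 5.1·10^(8.4/10) = 35.28 m.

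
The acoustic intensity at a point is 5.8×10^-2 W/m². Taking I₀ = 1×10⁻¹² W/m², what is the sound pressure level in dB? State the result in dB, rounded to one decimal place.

107.6 dB

I/I₀ = 5.8×10^-2/10⁻¹² = 5.8×10^10, and L = 10·log₁₀(I/I₀).
L = 10·(0.7634 + 10) = 107.63 dB.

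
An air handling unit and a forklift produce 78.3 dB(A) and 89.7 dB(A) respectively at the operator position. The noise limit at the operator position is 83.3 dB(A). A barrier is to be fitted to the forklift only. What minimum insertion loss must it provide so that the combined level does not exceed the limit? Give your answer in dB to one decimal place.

Everything except the forklift sums to 10^(78.3/10) = 6.761e+07 in linear terms, 78.30 dB(A).
The limit corresponds to 10^(83.3/10) = 2.138e+08; subtracting the fixed part leaves 1.462e+08 for the forklift, i.e. 81.65 dB(A).
Required insertion loss = 89.7 − 81.65 = 8.05 dB.

8.1 dB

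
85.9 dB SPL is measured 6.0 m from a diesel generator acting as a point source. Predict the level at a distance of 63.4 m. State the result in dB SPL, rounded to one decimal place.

65.4 dB SPL

For a point source, L₂ = L₁ − 20·log₁₀(r₂/r₁).
L₂ = 85.9 − 20·log₁₀(63.4/6.0) = 85.9 − 20.479 = 65.42 dB SPL.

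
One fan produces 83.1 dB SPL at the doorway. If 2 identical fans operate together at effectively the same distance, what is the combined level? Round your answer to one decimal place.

86.1 dB SPL

With 2 equal, uncorrelated contributions the intensity is 2× that of one unit, giving a rise of 10·log₁₀ 2.
L_total = 83.1 + 10·log₁₀(2) = 83.1 + 3.010 = 86.11 dB SPL.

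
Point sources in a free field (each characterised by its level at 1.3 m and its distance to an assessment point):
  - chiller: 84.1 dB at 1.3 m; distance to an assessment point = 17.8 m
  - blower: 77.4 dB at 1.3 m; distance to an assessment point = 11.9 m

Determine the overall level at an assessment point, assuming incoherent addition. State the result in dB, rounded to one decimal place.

First find each source's level at the receiver (point-source: −20·log₁₀(r/r_ref)), then combine on an intensity basis.
chiller: 84.1 − 20·log₁₀(17.8/1.3) = 84.1 − 22.73 = 61.37 dB.
blower: 77.4 − 20·log₁₀(11.9/1.3) = 77.4 − 19.23 = 58.17 dB.
Σ 10^(L/10) = 2.027e+06 → L_total = 10·log₁₀(2.027e+06) = 63.07 dB.

63.1 dB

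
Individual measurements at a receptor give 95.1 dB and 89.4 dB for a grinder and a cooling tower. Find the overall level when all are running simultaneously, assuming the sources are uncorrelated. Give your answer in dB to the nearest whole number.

96 dB

Incoherent sources combine by intensity addition: L_total = 10·log₁₀(Σ 10^(L_i/10)).
Σ 10^(L/10) = 10^(95.1/10) + 10^(89.4/10) = 4.107e+09.
L_total = 10·log₁₀(4.107e+09) = 96.14 dB.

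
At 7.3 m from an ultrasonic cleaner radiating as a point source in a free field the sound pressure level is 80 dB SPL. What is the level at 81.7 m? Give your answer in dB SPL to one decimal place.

59.0 dB SPL

For a point source, L₂ = L₁ − 20·log₁₀(r₂/r₁).
L₂ = 80 − 20·log₁₀(81.7/7.3) = 80 − 20.978 = 59.02 dB SPL.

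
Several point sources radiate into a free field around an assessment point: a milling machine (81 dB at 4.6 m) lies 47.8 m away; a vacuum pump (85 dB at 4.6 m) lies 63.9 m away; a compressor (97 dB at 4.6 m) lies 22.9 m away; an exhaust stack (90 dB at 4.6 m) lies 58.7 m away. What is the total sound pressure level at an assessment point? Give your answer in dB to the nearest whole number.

83 dB

Propagate each source to the receiver with L = L_ref − 20·log₁₀(r/r_ref), then add intensities.
milling machine: 81 − 20·log₁₀(47.8/4.6) = 81 − 20.33 = 60.67 dB.
vacuum pump: 85 − 20·log₁₀(63.9/4.6) = 85 − 22.85 = 62.15 dB.
compressor: 97 − 20·log₁₀(22.9/4.6) = 97 − 13.94 = 83.06 dB.
exhaust stack: 90 − 20·log₁₀(58.7/4.6) = 90 − 22.12 = 67.88 dB.
Σ 10^(L/10) = 2.112e+08 → L_total = 10·log₁₀(2.112e+08) = 83.25 dB.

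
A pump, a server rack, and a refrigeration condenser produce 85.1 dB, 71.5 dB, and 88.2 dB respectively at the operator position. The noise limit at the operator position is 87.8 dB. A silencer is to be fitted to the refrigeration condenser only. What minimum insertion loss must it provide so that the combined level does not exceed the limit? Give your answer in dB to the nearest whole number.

Fixed contribution from the other sources: Σ 10^(L/10) = 10^(85.1/10) + 10^(71.5/10) = 3.377e+08 (85.29 dB).
To meet 87.8 dB overall, the treated refrigeration condenser may contribute at most 10^(87.8/10) − 3.377e+08 = 2.648e+08, i.e. 84.23 dB.
So the refrigeration condenser must be reduced from 88.2 to 84.23 dB: IL = 3.97 dB.

4 dB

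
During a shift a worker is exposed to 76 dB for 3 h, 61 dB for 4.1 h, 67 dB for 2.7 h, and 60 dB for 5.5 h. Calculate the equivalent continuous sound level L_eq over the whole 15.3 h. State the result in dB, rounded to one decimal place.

69.7 dB

Weight each interval's intensity by its duration and average over T = 15.3 h:
Σ tᵢ·10^(Lᵢ/10) = 3·10^(76/10) + 4.1·10^(61/10) + 2.7·10^(67/10) + 5.5·10^(60/10) = 1.436e+08.
L_eq = 10·log₁₀(1.436e+08/15.3) = 69.73 dB.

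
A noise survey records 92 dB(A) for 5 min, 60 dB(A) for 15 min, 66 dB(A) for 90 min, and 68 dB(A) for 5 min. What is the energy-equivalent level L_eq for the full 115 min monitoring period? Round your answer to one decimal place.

78.6 dB(A)

L_eq = 10·log₁₀[(1/T)·Σ tᵢ·10^(Lᵢ/10)] with T = 115 min.
Σ tᵢ·10^(Lᵢ/10) = 5·10^(92/10) + 15·10^(60/10) + 90·10^(66/10) + 5·10^(68/10) = 8.329e+09.
L_eq = 10·log₁₀(8.329e+09/115) = 78.60 dB(A).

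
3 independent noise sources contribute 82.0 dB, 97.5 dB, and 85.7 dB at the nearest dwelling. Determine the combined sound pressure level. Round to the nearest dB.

Incoherent sources combine by intensity addition: L_total = 10·log₁₀(Σ 10^(L_i/10)).
Σ 10^(L/10) = 10^(82.0/10) + 10^(97.5/10) + 10^(85.7/10) = 6.153e+09.
L_total = 10·log₁₀(6.153e+09) = 97.89 dB.

98 dB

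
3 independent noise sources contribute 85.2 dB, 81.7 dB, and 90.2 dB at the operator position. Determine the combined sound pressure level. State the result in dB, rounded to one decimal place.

Incoherent sources combine by intensity addition: L_total = 10·log₁₀(Σ 10^(L_i/10)).
Σ 10^(L/10) = 10^(85.2/10) + 10^(81.7/10) + 10^(90.2/10) = 1.526e+09.
L_total = 10·log₁₀(1.526e+09) = 91.84 dB.

91.8 dB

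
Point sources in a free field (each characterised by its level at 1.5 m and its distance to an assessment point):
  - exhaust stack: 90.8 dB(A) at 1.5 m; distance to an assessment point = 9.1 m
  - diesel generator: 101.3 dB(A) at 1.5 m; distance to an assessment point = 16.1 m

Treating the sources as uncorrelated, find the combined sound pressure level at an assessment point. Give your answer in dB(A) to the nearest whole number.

Apply inverse-square spreading to bring every level to the receiver, then sum 10^(L/10).
exhaust stack: 90.8 − 20·log₁₀(9.1/1.5) = 90.8 − 15.66 = 75.14 dB(A).
diesel generator: 101.3 − 20·log₁₀(16.1/1.5) = 101.3 − 20.61 = 80.69 dB(A).
Σ 10^(L/10) = 1.498e+08 → L_total = 10·log₁₀(1.498e+08) = 81.75 dB(A).

82 dB(A)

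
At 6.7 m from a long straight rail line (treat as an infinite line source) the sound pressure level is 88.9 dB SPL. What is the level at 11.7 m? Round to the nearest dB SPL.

For a line source, L₂ = L₁ − 10·log₁₀(r₂/r₁).
L₂ = 88.9 − 10·log₁₀(11.7/6.7) = 88.9 − 2.421 = 86.48 dB SPL.

86 dB SPL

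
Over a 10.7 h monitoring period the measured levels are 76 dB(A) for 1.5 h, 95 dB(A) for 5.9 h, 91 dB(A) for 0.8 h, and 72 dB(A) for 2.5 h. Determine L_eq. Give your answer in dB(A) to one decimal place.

92.7 dB(A)

L_eq = 10·log₁₀[(1/T)·Σ tᵢ·10^(Lᵢ/10)] with T = 10.7 h.
Σ tᵢ·10^(Lᵢ/10) = 1.5·10^(76/10) + 5.9·10^(95/10) + 0.8·10^(91/10) + 2.5·10^(72/10) = 1.976e+10.
L_eq = 10·log₁₀(1.976e+10/10.7) = 92.66 dB(A).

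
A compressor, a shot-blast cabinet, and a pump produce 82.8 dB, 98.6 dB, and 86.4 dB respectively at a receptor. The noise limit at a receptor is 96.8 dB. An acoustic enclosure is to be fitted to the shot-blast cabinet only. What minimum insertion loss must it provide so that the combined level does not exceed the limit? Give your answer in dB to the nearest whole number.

2 dB

The untreated sources together contribute 10^(82.8/10) + 10^(86.4/10) = 6.271e+08, i.e. 87.97 dB.
The limit corresponds to 10^(96.8/10) = 4.786e+09; subtracting the fixed part leaves 4.159e+09 for the shot-blast cabinet, i.e. 96.19 dB.
So the shot-blast cabinet must be reduced from 98.6 to 96.19 dB: IL = 2.41 dB.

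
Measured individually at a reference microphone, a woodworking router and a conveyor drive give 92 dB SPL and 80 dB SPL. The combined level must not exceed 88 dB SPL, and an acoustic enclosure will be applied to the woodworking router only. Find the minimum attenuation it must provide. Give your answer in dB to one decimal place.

4.7 dB

Everything except the woodworking router sums to 10^(80/10) = 1.000e+08 in linear terms, 80.00 dB SPL.
The limit corresponds to 10^(88/10) = 6.310e+08; subtracting the fixed part leaves 5.310e+08 for the woodworking router, i.e. 87.25 dB SPL.
So the woodworking router must be reduced from 92 to 87.25 dB SPL: IL = 4.75 dB.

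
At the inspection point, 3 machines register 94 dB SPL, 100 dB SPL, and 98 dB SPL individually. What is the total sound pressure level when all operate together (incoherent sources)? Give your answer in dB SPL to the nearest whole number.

For uncorrelated sources the intensities add, so convert each level to linear form, sum, and take 10·log₁₀ of the total.
Σ 10^(L/10) = 10^(94/10) + 10^(100/10) + 10^(98/10) = 1.882e+10.
L_total = 10·log₁₀(1.882e+10) = 102.75 dB SPL.

103 dB SPL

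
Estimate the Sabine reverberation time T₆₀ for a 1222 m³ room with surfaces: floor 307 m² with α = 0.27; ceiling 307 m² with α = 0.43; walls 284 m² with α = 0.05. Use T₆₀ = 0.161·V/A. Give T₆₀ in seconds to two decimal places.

Summing Sᵢαᵢ: 307·0.27 + 307·0.43 + 284·0.05 = 229.10 m².
T₆₀ = 0.161·V/A = 0.161·1222/229.10 = 0.859 s.

0.86 s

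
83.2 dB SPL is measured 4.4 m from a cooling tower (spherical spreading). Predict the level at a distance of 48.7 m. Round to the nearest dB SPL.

For a point source, L₂ = L₁ − 20·log₁₀(r₂/r₁).
L₂ = 83.2 − 20·log₁₀(48.7/4.4) = 83.2 − 20.882 = 62.32 dB SPL.

62 dB SPL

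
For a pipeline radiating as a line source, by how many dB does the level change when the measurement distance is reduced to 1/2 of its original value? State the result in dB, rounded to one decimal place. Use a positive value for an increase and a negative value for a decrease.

With cylindrical spreading the level changes by −10·log₁₀(r₂/r₁).
ΔL = −10·log₁₀(0.5) = +3.01 dB.

+3.0 dB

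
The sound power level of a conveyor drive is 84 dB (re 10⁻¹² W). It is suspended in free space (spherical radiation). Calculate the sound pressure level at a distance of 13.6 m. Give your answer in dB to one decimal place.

50.3 dB

Free-field spherical radiation: L_p = L_w − 10·log₁₀(4π·r²), r = 13.6 m.
4π·r² = 2324 m², 10·log₁₀ of that is 33.663 dB.
L_p = 84 − 33.663 = 50.34 dB.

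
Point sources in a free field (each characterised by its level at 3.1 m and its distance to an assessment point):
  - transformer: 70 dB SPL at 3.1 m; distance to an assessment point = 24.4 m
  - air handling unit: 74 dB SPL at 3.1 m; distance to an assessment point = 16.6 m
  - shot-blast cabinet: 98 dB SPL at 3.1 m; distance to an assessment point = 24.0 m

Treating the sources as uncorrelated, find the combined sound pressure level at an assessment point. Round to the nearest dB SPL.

80 dB SPL

First find each source's level at the receiver (point-source: −20·log₁₀(r/r_ref)), then combine on an intensity basis.
transformer: 70 − 20·log₁₀(24.4/3.1) = 70 − 17.92 = 52.08 dB SPL.
air handling unit: 74 − 20·log₁₀(16.6/3.1) = 74 − 14.57 = 59.43 dB SPL.
shot-blast cabinet: 98 − 20·log₁₀(24.0/3.1) = 98 − 17.78 = 80.22 dB SPL.
Σ 10^(L/10) = 1.063e+08 → L_total = 10·log₁₀(1.063e+08) = 80.27 dB SPL.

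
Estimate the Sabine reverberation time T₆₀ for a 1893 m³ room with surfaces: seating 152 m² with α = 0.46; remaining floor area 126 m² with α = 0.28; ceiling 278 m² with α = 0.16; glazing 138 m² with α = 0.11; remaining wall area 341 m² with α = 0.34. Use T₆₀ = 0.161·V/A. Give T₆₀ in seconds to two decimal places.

A = Σ Sᵢαᵢ = 152·0.46 + 126·0.28 + 278·0.16 + 138·0.11 + 341·0.34 = 280.80 m².
T₆₀ = 0.161 × 1893 / 280.80 = 1.085 s.

1.09 s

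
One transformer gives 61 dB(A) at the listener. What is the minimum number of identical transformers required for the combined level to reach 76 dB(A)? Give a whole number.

N identical sources give L₁ + 10·log₁₀ N, so require 10·log₁₀ N ≥ 76 − 61 = 15.0 dB.
N ≥ 10^(15.0/10) = 31.623, so N = 32.

32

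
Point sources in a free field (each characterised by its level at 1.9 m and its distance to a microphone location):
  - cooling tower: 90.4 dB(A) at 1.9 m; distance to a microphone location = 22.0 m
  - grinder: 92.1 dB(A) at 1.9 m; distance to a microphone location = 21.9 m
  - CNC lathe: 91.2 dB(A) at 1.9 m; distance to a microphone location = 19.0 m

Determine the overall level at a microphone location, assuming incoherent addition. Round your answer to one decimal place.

Apply inverse-square spreading to bring every level to the receiver, then sum 10^(L/10).
cooling tower: 90.4 − 20·log₁₀(22.0/1.9) = 90.4 − 21.27 = 69.13 dB(A).
grinder: 92.1 − 20·log₁₀(21.9/1.9) = 92.1 − 21.23 = 70.87 dB(A).
CNC lathe: 91.2 − 20·log₁₀(19.0/1.9) = 91.2 − 20.00 = 71.20 dB(A).
Σ 10^(L/10) = 3.357e+07 → L_total = 10·log₁₀(3.357e+07) = 75.26 dB(A).

75.3 dB(A)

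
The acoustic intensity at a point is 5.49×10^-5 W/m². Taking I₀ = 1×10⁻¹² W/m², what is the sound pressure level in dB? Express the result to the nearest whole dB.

77 dB

Dividing by I₀ shifts the exponent by 12: I/I₀ = 5.49×10^7.
L = 10·(0.7396 + 7) = 77.40 dB.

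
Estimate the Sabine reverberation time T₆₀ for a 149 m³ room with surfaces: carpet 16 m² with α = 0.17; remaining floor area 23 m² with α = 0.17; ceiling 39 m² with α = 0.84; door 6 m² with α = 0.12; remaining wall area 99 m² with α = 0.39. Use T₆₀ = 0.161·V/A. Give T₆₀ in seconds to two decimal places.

A = Σ Sᵢαᵢ = 16·0.17 + 23·0.17 + 39·0.84 + 6·0.12 + 99·0.39 = 78.72 m².
T₆₀ = 0.161·V/A = 0.161·149/78.72 = 0.305 s.

0.30 s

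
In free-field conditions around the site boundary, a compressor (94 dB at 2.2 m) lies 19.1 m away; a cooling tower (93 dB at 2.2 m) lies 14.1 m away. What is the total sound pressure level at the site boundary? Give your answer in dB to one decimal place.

Propagate each source to the receiver with L = L_ref − 20·log₁₀(r/r_ref), then add intensities.
compressor: 94 − 20·log₁₀(19.1/2.2) = 94 − 18.77 = 75.23 dB.
cooling tower: 93 − 20·log₁₀(14.1/2.2) = 93 − 16.14 = 76.86 dB.
Σ 10^(L/10) = 8.190e+07 → L_total = 10·log₁₀(8.190e+07) = 79.13 dB.

79.1 dB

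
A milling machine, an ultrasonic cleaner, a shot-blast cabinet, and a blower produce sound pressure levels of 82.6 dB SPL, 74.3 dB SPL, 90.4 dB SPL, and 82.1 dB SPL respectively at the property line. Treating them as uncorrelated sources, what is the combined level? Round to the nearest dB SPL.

92 dB SPL

Incoherent sources combine by intensity addition: L_total = 10·log₁₀(Σ 10^(L_i/10)).
Σ 10^(L/10) = 10^(82.6/10) + 10^(74.3/10) + 10^(90.4/10) + 10^(82.1/10) = 1.468e+09.
L_total = 10·log₁₀(1.468e+09) = 91.67 dB SPL.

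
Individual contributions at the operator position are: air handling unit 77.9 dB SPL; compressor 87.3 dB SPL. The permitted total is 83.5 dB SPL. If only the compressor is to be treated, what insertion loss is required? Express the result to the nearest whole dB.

5 dB

Fixed contribution from the other source: Σ 10^(L/10) = 10^(77.9/10) = 6.166e+07 (77.90 dB SPL).
To meet 83.5 dB SPL overall, the treated compressor may contribute at most 10^(83.5/10) − 6.166e+07 = 1.622e+08, i.e. 82.10 dB SPL.
So the compressor must be reduced from 87.3 to 82.10 dB SPL: IL = 5.20 dB.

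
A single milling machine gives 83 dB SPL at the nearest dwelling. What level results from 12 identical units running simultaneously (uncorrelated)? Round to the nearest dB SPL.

94 dB SPL

N identical incoherent sources raise the level by 10·log₁₀ N.
L_total = 83 + 10·log₁₀(12) = 83 + 10.792 = 93.79 dB SPL.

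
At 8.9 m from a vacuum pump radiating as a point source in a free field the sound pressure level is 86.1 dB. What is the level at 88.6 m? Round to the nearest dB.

66 dB

For a point source, L₂ = L₁ − 20·log₁₀(r₂/r₁).
L₂ = 86.1 − 20·log₁₀(88.6/8.9) = 86.1 − 19.961 = 66.14 dB.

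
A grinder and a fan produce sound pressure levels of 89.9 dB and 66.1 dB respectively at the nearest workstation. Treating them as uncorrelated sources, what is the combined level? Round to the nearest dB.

90 dB

Incoherent sources combine by intensity addition: L_total = 10·log₁₀(Σ 10^(L_i/10)).
Σ 10^(L/10) = 10^(89.9/10) + 10^(66.1/10) = 9.813e+08.
L_total = 10·log₁₀(9.813e+08) = 89.92 dB.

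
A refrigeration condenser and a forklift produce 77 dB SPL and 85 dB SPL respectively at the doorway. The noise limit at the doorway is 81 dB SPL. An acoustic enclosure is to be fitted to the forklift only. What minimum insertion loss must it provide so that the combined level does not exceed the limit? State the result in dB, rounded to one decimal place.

The untreated sources together contribute 10^(77/10) = 5.012e+07, i.e. 77.00 dB SPL.
The limit corresponds to 10^(81/10) = 1.259e+08; subtracting the fixed part leaves 7.577e+07 for the forklift, i.e. 78.80 dB SPL.
So the forklift must be reduced from 85 to 78.80 dB SPL: IL = 6.20 dB.

6.2 dB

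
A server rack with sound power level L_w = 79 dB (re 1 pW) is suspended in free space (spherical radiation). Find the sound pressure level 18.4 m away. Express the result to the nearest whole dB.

L_p = L_w − 10·log₁₀(4π·r²) with r = 18.4 m.
4π·r² = 4254 m², 10·log₁₀ of that is 36.288 dB.
L_p = 79 − 36.288 = 42.71 dB.

43 dB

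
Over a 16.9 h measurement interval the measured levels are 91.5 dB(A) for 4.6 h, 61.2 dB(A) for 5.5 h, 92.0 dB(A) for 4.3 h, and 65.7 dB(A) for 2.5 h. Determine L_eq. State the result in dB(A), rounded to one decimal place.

L_eq = 10·log₁₀[(1/T)·Σ tᵢ·10^(Lᵢ/10)] with T = 16.9 h.
Σ tᵢ·10^(Lᵢ/10) = 4.6·10^(91.5/10) + 5.5·10^(61.2/10) + 4.3·10^(92.0/10) + 2.5·10^(65.7/10) = 1.333e+10.
L_eq = 10·log₁₀(1.333e+10/16.9) = 88.97 dB(A).

89.0 dB(A)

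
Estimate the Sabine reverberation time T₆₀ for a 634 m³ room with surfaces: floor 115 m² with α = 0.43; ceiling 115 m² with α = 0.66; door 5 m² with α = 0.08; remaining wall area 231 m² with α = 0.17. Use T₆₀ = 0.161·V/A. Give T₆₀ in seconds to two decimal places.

Summing Sᵢαᵢ: 115·0.43 + 115·0.66 + 5·0.08 + 231·0.17 = 165.02 m².
T₆₀ = 0.161 × 634 / 165.02 = 0.619 s.

0.62 s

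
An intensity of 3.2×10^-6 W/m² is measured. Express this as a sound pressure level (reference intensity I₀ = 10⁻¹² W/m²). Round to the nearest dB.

65 dB

I/I₀ = 3.2×10^-6/10⁻¹² = 3.2×10^6, and L = 10·log₁₀(I/I₀).
L = 10·(0.5051 + 6) = 65.05 dB.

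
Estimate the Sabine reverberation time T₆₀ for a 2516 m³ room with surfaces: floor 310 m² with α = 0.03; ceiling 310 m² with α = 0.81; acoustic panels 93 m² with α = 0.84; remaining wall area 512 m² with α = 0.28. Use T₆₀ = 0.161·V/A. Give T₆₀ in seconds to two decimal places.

A = Σ Sᵢαᵢ = 310·0.03 + 310·0.81 + 93·0.84 + 512·0.28 = 481.88 m².
T₆₀ = 0.161·V/A = 0.161·2516/481.88 = 0.841 s.

0.84 s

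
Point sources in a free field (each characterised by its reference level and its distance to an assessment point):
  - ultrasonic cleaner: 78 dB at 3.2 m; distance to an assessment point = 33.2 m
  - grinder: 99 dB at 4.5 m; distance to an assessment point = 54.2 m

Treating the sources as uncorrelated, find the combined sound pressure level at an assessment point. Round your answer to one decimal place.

Apply inverse-square spreading to bring every level to the receiver, then sum 10^(L/10).
ultrasonic cleaner: 78 − 20·log₁₀(33.2/3.2) = 78 − 20.32 = 57.68 dB.
grinder: 99 − 20·log₁₀(54.2/4.5) = 99 − 21.62 = 77.38 dB.
Σ 10^(L/10) = 5.534e+07 → L_total = 10·log₁₀(5.534e+07) = 77.43 dB.

77.4 dB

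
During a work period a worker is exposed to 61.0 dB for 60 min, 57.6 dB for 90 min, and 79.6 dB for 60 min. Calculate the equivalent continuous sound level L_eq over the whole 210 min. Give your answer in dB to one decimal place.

74.3 dB

L_eq = 10·log₁₀[(1/T)·Σ tᵢ·10^(Lᵢ/10)] with T = 210 min.
Σ tᵢ·10^(Lᵢ/10) = 60·10^(61.0/10) + 90·10^(57.6/10) + 60·10^(79.6/10) = 5.599e+09.
L_eq = 10·log₁₀(5.599e+09/210) = 74.26 dB.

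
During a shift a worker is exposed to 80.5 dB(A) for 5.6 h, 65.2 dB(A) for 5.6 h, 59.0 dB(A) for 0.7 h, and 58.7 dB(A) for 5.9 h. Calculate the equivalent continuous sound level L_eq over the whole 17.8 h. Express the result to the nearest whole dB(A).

76 dB(A)

L_eq = 10·log₁₀[(1/T)·Σ tᵢ·10^(Lᵢ/10)] with T = 17.8 h.
Σ tᵢ·10^(Lᵢ/10) = 5.6·10^(80.5/10) + 5.6·10^(65.2/10) + 0.7·10^(59.0/10) + 5.9·10^(58.7/10) = 6.518e+08.
L_eq = 10·log₁₀(6.518e+08/17.8) = 75.64 dB(A).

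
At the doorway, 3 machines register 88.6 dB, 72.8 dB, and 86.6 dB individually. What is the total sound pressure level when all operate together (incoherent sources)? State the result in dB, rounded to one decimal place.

Incoherent sources combine by intensity addition: L_total = 10·log₁₀(Σ 10^(L_i/10)).
Σ 10^(L/10) = 10^(88.6/10) + 10^(72.8/10) + 10^(86.6/10) = 1.201e+09.
L_total = 10·log₁₀(1.201e+09) = 90.79 dB.

90.8 dB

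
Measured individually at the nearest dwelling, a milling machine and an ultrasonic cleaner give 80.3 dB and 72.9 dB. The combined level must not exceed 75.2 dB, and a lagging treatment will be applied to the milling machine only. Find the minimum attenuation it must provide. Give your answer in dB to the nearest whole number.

9 dB

Fixed contribution from the other source: Σ 10^(L/10) = 10^(72.9/10) = 1.950e+07 (72.90 dB).
The limit corresponds to 10^(75.2/10) = 3.311e+07; subtracting the fixed part leaves 1.361e+07 for the milling machine, i.e. 71.34 dB.
Required insertion loss = 80.3 − 71.34 = 8.96 dB.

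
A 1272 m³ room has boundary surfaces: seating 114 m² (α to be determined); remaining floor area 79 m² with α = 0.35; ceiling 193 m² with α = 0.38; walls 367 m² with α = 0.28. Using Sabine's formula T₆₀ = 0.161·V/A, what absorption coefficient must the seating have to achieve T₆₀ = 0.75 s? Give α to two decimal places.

From T₆₀ = 0.161·V/A, the target T₆₀ = 0.75 s needs A = 0.161·1272/0.75 = 273.06 m².
Absorption from the other surfaces = 79·0.35 + 193·0.38 + 367·0.28 = 203.75 m², so the seating must supply 69.31 m² over 114 m².
α = 69.31/114 = 0.608.

0.61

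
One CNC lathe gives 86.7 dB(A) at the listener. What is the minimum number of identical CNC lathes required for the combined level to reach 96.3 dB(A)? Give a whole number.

10

The shortfall is 96.3 − 86.7 = 9.6 dB, and N units add 10·log₁₀ N, so need 10·log₁₀ N ≥ 9.6.
N ≥ 10^(9.6/10) = 9.120, so N = 10.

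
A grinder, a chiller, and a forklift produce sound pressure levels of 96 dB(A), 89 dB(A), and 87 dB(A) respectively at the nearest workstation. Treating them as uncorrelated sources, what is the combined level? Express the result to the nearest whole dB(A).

97 dB(A)

Incoherent sources combine by intensity addition: L_total = 10·log₁₀(Σ 10^(L_i/10)).
Σ 10^(L/10) = 10^(96/10) + 10^(89/10) + 10^(87/10) = 5.277e+09.
L_total = 10·log₁₀(5.277e+09) = 97.22 dB(A).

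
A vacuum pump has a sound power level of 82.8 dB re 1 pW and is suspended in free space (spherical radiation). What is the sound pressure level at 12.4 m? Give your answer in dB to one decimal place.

49.9 dB

Free-field spherical radiation: L_p = L_w − 10·log₁₀(4π·r²), r = 12.4 m.
4π·r² = 1932 m², 10·log₁₀ of that is 32.861 dB.
L_p = 82.8 − 32.861 = 49.94 dB.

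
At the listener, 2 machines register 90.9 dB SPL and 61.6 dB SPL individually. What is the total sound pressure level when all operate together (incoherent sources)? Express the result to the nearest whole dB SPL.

91 dB SPL

For uncorrelated sources the intensities add, so convert each level to linear form, sum, and take 10·log₁₀ of the total.
Σ 10^(L/10) = 10^(90.9/10) + 10^(61.6/10) = 1.232e+09.
L_total = 10·log₁₀(1.232e+09) = 90.91 dB SPL.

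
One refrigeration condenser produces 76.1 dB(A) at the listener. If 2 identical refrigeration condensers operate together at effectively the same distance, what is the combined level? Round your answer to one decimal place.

79.1 dB(A)

With 2 equal, uncorrelated contributions the intensity is 2× that of one unit, giving a rise of 10·log₁₀ 2.
L_total = 76.1 + 10·log₁₀(2) = 76.1 + 3.010 = 79.11 dB(A).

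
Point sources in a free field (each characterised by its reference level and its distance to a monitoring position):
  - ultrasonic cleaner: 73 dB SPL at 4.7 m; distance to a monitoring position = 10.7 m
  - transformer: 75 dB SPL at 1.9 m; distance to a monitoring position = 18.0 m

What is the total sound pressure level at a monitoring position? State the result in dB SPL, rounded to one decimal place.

Apply inverse-square spreading to bring every level to the receiver, then sum 10^(L/10).
ultrasonic cleaner: 73 − 20·log₁₀(10.7/4.7) = 73 − 7.15 = 65.85 dB SPL.
transformer: 75 − 20·log₁₀(18.0/1.9) = 75 − 19.53 = 55.47 dB SPL.
Σ 10^(L/10) = 4.202e+06 → L_total = 10·log₁₀(4.202e+06) = 66.23 dB SPL.

66.2 dB SPL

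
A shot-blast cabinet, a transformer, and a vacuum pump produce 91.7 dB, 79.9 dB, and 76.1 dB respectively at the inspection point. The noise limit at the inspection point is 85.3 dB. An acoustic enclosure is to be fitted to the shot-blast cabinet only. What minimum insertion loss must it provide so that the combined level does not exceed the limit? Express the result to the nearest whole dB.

Everything except the shot-blast cabinet sums to 10^(79.9/10) + 10^(76.1/10) = 1.385e+08 in linear terms, 81.41 dB.
The limit corresponds to 10^(85.3/10) = 3.388e+08; subtracting the fixed part leaves 2.004e+08 for the shot-blast cabinet, i.e. 83.02 dB.
Required insertion loss = 91.7 − 83.02 = 8.68 dB.

9 dB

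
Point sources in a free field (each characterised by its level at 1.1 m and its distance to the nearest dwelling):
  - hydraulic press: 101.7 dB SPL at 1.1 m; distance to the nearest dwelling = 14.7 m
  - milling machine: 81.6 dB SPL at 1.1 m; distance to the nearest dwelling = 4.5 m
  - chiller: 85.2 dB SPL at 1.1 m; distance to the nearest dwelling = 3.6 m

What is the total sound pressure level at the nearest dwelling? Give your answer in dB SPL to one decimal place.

Propagate each source to the receiver with L = L_ref − 20·log₁₀(r/r_ref), then add intensities.
hydraulic press: 101.7 − 20·log₁₀(14.7/1.1) = 101.7 − 22.52 = 79.18 dB SPL.
milling machine: 81.6 − 20·log₁₀(4.5/1.1) = 81.6 − 12.24 = 69.36 dB SPL.
chiller: 85.2 − 20·log₁₀(3.6/1.1) = 85.2 − 10.30 = 74.90 dB SPL.
Σ 10^(L/10) = 1.224e+08 → L_total = 10·log₁₀(1.224e+08) = 80.88 dB SPL.

80.9 dB SPL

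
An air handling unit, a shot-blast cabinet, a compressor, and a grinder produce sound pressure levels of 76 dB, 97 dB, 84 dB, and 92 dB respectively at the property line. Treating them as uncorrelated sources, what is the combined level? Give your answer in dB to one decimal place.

Incoherent sources combine by intensity addition: L_total = 10·log₁₀(Σ 10^(L_i/10)).
Σ 10^(L/10) = 10^(76/10) + 10^(97/10) + 10^(84/10) + 10^(92/10) = 6.888e+09.
L_total = 10·log₁₀(6.888e+09) = 98.38 dB.

98.4 dB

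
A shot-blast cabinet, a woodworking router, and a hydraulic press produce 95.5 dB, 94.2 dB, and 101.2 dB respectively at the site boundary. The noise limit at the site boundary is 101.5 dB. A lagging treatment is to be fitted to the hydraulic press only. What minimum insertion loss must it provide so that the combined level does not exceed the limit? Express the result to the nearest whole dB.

2 dB

The untreated sources together contribute 10^(95.5/10) + 10^(94.2/10) = 6.178e+09, i.e. 97.91 dB.
To meet 101.5 dB overall, the treated hydraulic press may contribute at most 10^(101.5/10) − 6.178e+09 = 7.947e+09, i.e. 99.00 dB.
So the hydraulic press must be reduced from 101.2 to 99.00 dB: IL = 2.20 dB.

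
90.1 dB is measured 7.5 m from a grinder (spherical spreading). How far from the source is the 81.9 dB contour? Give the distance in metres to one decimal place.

Point-source spreading drops the level by 20·log₁₀(r₂/r₁); inverting, r₂/r₁ = 10^(ΔL/20).
r₂ = 7.5·10^((90.1−81.9)/20) = 7.5·10^(8.2/20) = 19.28 m.

19.3 m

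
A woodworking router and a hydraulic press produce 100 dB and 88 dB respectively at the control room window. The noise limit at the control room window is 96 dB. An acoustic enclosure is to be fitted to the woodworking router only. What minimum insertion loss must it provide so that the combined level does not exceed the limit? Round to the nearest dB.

5 dB

Fixed contribution from the other source: Σ 10^(L/10) = 10^(88/10) = 6.310e+08 (88.00 dB).
The limit corresponds to 10^(96/10) = 3.981e+09; subtracting the fixed part leaves 3.350e+09 for the woodworking router, i.e. 95.25 dB.
So the woodworking router must be reduced from 100 to 95.25 dB: IL = 4.75 dB.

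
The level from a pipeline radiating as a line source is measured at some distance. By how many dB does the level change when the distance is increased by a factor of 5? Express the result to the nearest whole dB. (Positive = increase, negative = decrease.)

-7 dB

A line source loses 3 dB per doubling of distance; generally ΔL = −10·log₁₀(r₂/r₁).
ΔL = −10·log₁₀(5) = -6.99 dB.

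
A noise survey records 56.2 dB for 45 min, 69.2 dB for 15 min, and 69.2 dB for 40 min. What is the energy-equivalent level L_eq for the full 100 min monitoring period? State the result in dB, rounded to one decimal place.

The energy average is taken in the linear domain: L_eq = 10·log₁₀[(Σ tᵢ·10^(Lᵢ/10))/T], T = 100 min.
Σ tᵢ·10^(Lᵢ/10) = 45·10^(56.2/10) + 15·10^(69.2/10) + 40·10^(69.2/10) = 4.762e+08.
L_eq = 10·log₁₀(4.762e+08/100) = 66.78 dB.

66.8 dB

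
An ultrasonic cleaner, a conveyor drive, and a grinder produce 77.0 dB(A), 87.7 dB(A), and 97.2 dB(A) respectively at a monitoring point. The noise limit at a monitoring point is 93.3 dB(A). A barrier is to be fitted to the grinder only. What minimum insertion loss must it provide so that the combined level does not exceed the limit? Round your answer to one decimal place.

5.4 dB

Everything except the grinder sums to 10^(77.0/10) + 10^(87.7/10) = 6.390e+08 in linear terms, 88.05 dB(A).
To meet 93.3 dB(A) overall, the treated grinder may contribute at most 10^(93.3/10) − 6.390e+08 = 1.499e+09, i.e. 91.76 dB(A).
Required insertion loss = 97.2 − 91.76 = 5.44 dB.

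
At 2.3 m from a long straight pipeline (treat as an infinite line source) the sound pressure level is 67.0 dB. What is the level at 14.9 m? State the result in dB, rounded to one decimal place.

58.9 dB

Line-source attenuation: ΔL = 10·log₁₀(r₂/r₁) = 10·log₁₀(14.9/2.3) = 8.115 dB.
L₂ = 67.0 − 10·log₁₀(14.9/2.3) = 67.0 − 8.115 = 58.89 dB.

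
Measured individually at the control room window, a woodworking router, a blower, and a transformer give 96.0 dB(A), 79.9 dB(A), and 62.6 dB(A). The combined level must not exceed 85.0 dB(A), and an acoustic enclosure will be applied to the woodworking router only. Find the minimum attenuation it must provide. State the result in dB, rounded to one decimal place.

Fixed contribution from the other sources: Σ 10^(L/10) = 10^(79.9/10) + 10^(62.6/10) = 9.954e+07 (79.98 dB(A)).
To meet 85.0 dB(A) overall, the treated woodworking router may contribute at most 10^(85.0/10) − 9.954e+07 = 2.167e+08, i.e. 83.36 dB(A).
So the woodworking router must be reduced from 96.0 to 83.36 dB(A): IL = 12.64 dB.

12.6 dB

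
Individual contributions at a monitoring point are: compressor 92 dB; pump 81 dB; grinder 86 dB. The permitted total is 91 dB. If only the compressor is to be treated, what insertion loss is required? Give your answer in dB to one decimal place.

Everything except the compressor sums to 10^(81/10) + 10^(86/10) = 5.240e+08 in linear terms, 87.19 dB.
To meet 91 dB overall, the treated compressor may contribute at most 10^(91/10) − 5.240e+08 = 7.349e+08, i.e. 88.66 dB.
Required insertion loss = 92 − 88.66 = 3.34 dB.

3.3 dB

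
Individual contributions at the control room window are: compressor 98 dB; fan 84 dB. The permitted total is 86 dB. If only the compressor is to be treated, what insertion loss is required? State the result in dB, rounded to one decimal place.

Everything except the compressor sums to 10^(84/10) = 2.512e+08 in linear terms, 84.00 dB.
To meet 86 dB overall, the treated compressor may contribute at most 10^(86/10) − 2.512e+08 = 1.469e+08, i.e. 81.67 dB.
So the compressor must be reduced from 98 to 81.67 dB: IL = 16.33 dB.

16.3 dB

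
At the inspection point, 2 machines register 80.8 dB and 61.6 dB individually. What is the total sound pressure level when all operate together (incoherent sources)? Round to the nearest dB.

For uncorrelated sources the intensities add, so convert each level to linear form, sum, and take 10·log₁₀ of the total.
Σ 10^(L/10) = 10^(80.8/10) + 10^(61.6/10) = 1.217e+08.
L_total = 10·log₁₀(1.217e+08) = 80.85 dB.

81 dB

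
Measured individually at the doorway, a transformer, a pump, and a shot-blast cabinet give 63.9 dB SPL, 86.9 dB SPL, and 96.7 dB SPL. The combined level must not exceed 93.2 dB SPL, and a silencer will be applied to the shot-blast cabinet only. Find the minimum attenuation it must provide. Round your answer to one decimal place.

Fixed contribution from the other sources: Σ 10^(L/10) = 10^(63.9/10) + 10^(86.9/10) = 4.922e+08 (86.92 dB SPL).
The limit corresponds to 10^(93.2/10) = 2.089e+09; subtracting the fixed part leaves 1.597e+09 for the shot-blast cabinet, i.e. 92.03 dB SPL.
So the shot-blast cabinet must be reduced from 96.7 to 92.03 dB SPL: IL = 4.67 dB.

4.7 dB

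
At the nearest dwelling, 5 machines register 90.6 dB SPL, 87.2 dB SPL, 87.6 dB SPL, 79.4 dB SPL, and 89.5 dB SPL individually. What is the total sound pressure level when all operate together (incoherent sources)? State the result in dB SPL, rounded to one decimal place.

Incoherent sources combine by intensity addition: L_total = 10·log₁₀(Σ 10^(L_i/10)).
Σ 10^(L/10) = 10^(90.6/10) + 10^(87.2/10) + 10^(87.6/10) + 10^(79.4/10) + 10^(89.5/10) = 3.227e+09.
L_total = 10·log₁₀(3.227e+09) = 95.09 dB SPL.

95.1 dB SPL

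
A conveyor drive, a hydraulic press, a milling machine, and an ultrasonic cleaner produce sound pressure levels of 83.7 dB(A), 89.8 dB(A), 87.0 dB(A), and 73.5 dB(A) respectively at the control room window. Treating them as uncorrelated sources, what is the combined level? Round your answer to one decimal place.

Incoherent sources combine by intensity addition: L_total = 10·log₁₀(Σ 10^(L_i/10)).
Σ 10^(L/10) = 10^(83.7/10) + 10^(89.8/10) + 10^(87.0/10) + 10^(73.5/10) = 1.713e+09.
L_total = 10·log₁₀(1.713e+09) = 92.34 dB(A).

92.3 dB(A)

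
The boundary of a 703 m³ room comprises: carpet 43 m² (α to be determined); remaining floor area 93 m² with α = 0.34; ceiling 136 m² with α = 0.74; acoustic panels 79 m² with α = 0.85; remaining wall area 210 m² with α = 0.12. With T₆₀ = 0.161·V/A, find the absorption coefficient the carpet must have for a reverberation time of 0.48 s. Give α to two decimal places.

0.26

Required total absorption A = 0.161·703/0.48 = 235.80 m².
Absorption from the other surfaces = 93·0.34 + 136·0.74 + 79·0.85 + 210·0.12 = 224.61 m², so the carpet must supply 11.19 m² over 43 m².
α = 11.19/43 = 0.260.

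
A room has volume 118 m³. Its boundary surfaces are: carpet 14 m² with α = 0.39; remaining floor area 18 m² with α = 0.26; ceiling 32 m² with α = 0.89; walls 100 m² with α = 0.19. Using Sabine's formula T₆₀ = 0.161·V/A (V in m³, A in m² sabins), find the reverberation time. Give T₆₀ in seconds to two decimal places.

0.33 s

Summing Sᵢαᵢ: 14·0.39 + 18·0.26 + 32·0.89 + 100·0.19 = 57.62 m².
T₆₀ = 0.161·V/A = 0.161·118/57.62 = 0.330 s.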